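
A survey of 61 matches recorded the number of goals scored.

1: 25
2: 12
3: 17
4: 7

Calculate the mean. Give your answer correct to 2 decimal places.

2.10

Values: 1, 2, 3, 4
Σfx = 25×1 + 12×2 + 17×3 + 7×4 = 128
n = Σf = 61
Mean = 128 / 61 = 2.0984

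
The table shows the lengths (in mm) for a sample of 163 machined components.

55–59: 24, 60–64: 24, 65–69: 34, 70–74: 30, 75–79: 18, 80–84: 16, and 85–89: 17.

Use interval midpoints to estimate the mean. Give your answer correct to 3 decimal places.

70.374

Midpoints: 57, 62, 67, 72, 77, 82, 87
Σfm = 24×57 + 24×62 + 34×67 + 30×72 + 18×77 + 16×82 + 17×87 = 11471
n = Σf = 163
Mean = 11471 / 163 = 70.3742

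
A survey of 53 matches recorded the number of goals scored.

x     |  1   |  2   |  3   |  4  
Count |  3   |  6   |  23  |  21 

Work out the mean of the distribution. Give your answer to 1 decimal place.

Values: 1, 2, 3, 4
Σfx = 3×1 + 6×2 + 23×3 + 21×4 = 168
n = Σf = 53
Mean = 168 / 53 = 3.1698

3.2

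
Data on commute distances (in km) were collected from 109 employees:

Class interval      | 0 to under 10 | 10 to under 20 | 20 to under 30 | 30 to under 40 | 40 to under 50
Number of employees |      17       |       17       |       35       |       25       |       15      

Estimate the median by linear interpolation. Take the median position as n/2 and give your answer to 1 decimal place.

Cumulative frequencies: 17, 34, 69, 94, 109
n = 109; position = n/2 = 54.5.
This falls in the class 20 to under 30: L = 20, F = 34, f = 35, h = 10.
Median ≈ 20 + ((54.5 − 34) / 35) × 10 = 25.8571

25.9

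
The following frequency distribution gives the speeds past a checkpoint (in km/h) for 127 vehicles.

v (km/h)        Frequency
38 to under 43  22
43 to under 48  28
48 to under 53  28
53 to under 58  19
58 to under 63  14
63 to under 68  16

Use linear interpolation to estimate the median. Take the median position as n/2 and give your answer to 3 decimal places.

50.411

Cumulative frequencies: 22, 50, 78, 97, 111, 127
n = 127; position = n/2 = 63.5.
This falls in the class 48 to under 53: L = 48, F = 50, f = 28, h = 5.
Median ≈ 48 + ((63.5 − 50) / 28) × 5 = 50.4107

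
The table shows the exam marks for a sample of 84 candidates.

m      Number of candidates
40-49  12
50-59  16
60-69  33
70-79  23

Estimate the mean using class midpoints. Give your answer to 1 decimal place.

Midpoints: 44.5, 54.5, 64.5, 74.5
Σfm = 12×44.5 + 16×54.5 + 33×64.5 + 23×74.5 = 5248
n = Σf = 84
Mean = 5248 / 84 = 62.4762

62.5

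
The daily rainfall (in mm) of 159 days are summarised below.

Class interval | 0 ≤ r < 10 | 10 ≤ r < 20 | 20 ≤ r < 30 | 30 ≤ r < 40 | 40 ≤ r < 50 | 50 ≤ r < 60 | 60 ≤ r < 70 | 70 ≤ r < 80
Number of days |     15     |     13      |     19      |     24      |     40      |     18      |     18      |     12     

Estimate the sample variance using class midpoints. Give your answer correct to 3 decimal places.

394.491

Midpoints: 5, 15, 25, 35, 45, 55, 65, 75
n = 159, Σfm = 6445, mean = 40.5346
Σfm² = 323575
Σf(m − x̄)² = Σfm² − (Σfm)²/n = 323575 − 6445²/159 = 62329.5597
Sample variance = 62329.5597 / 158 = 394.4909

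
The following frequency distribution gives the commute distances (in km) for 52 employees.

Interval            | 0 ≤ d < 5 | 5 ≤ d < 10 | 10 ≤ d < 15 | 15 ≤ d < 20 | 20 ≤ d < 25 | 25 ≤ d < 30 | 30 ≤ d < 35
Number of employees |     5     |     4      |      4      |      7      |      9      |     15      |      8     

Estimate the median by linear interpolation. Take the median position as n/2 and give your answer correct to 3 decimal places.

Cumulative frequencies: 5, 9, 13, 20, 29, 44, 52
n = 52; position = n/2 = 26.
This falls in the class 20 ≤ d < 25: L = 20, F = 20, f = 9, h = 5.
Median ≈ 20 + ((26 − 20) / 9) × 5 = 23.3333

23.333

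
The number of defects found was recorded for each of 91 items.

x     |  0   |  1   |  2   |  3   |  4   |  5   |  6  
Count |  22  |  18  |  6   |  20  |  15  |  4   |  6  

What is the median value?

Cumulative frequencies: 22, 40, 46, 66, 81, 85, 91
n = 91, so the median is the value in position (n+1)/2 = 46.
Position 46 falls at value 2.

2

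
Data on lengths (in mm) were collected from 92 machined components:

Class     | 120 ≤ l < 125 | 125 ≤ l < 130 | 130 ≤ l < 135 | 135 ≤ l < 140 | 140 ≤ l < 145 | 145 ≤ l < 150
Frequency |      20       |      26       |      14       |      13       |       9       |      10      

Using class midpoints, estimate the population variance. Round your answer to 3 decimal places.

66.502

Midpoints: 122.5, 127.5, 132.5, 137.5, 142.5, 147.5
n = 92, Σfm = 12165, mean = 132.2283
Σfm² = 1614675
Σf(m − x̄)² = Σfm² − (Σfm)²/n = 1614675 − 12165²/92 = 6118.2065
Population variance = 6118.2065 / 92 = 66.5022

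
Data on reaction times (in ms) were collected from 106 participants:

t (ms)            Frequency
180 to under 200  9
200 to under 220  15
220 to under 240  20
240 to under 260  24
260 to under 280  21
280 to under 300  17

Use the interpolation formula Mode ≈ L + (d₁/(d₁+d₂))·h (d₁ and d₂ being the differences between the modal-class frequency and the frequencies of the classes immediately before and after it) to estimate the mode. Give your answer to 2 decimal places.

Modal class: 240 to under 260 (highest frequency 24).
d₁ = 24 − 20 = 4, d₂ = 24 − 21 = 3
Mode ≈ 240 + (4/(4+3)) × 20 = 240 + 11.4286 = 251.4286

251.43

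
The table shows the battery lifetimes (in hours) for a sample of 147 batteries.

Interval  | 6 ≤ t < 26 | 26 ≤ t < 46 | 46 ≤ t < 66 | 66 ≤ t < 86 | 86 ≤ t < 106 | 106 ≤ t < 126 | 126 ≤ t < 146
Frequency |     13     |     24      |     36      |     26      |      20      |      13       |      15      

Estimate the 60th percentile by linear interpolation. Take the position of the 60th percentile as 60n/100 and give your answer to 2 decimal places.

77.69

Cumulative frequencies: 13, 37, 73, 99, 119, 132, 147
n = 147; position = 60n/100 = 88.2.
This falls in the class 66 ≤ t < 86: L = 66, F = 73, f = 26, h = 20.
60th percentile ≈ 66 + ((88.2 − 73) / 26) × 20 = 77.6923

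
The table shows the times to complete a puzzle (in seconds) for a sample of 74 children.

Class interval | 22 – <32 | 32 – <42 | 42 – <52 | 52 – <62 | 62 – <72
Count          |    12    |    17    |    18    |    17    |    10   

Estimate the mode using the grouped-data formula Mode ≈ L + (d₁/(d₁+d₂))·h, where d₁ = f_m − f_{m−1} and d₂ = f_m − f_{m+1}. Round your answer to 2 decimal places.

47.00

Modal class: 42 – <52 (highest frequency 18).
d₁ = 18 − 17 = 1, d₂ = 18 − 17 = 1
Mode ≈ 42 + (1/(1+1)) × 10 = 42 + 5.0000 = 47.0000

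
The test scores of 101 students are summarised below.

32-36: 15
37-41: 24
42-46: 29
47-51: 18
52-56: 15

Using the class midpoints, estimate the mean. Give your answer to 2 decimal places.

43.70

Midpoints: 34, 39, 44, 49, 54
Σfm = 15×34 + 24×39 + 29×44 + 18×49 + 15×54 = 4414
n = Σf = 101
Mean = 4414 / 101 = 43.7030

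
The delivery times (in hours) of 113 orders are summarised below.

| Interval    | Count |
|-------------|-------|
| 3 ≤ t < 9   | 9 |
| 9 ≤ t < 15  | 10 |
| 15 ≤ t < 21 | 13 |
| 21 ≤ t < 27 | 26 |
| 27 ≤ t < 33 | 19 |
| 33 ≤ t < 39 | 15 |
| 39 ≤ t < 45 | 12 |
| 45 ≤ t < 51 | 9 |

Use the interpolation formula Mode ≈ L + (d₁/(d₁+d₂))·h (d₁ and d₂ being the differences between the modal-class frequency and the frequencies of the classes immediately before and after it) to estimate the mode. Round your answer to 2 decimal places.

Modal class: 21 ≤ t < 27 (highest frequency 26).
d₁ = 26 − 13 = 13, d₂ = 26 − 19 = 7
Mode ≈ 21 + (13/(13+7)) × 6 = 21 + 3.9000 = 24.9000

24.90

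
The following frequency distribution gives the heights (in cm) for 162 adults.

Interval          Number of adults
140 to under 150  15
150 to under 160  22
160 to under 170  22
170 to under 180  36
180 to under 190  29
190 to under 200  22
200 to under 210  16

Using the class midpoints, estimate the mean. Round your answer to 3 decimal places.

175.617

Midpoints: 145, 155, 165, 175, 185, 195, 205
Σfm = 15×145 + 22×155 + 22×165 + 36×175 + 29×185 + 22×195 + 16×205 = 28450
n = Σf = 162
Mean = 28450 / 162 = 175.6173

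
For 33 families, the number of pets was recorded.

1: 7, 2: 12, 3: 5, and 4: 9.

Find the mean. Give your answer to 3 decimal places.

Values: 1, 2, 3, 4
Σfx = 7×1 + 12×2 + 5×3 + 9×4 = 82
n = Σf = 33
Mean = 82 / 33 = 2.4848

2.485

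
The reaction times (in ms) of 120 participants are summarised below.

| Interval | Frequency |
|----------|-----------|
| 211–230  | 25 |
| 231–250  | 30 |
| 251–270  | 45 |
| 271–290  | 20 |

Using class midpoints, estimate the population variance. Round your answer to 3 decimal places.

400.000

Midpoints: 220.5, 240.5, 260.5, 280.5
n = 120, Σfm = 30060, mean = 250.5000
Σfm² = 7578030
Σf(m − x̄)² = Σfm² − (Σfm)²/n = 7578030 − 30060²/120 = 48000.0000
Population variance = 48000.0000 / 120 = 400.0000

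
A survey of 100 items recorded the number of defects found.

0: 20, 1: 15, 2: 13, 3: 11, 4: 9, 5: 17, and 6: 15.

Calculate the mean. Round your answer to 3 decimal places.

2.850

Values: 0, 1, 2, 3, 4, 5, 6
Σfx = 20×0 + 15×1 + 13×2 + 11×3 + 9×4 + 17×5 + 15×6 = 285
n = Σf = 100
Mean = 285 / 100 = 2.8500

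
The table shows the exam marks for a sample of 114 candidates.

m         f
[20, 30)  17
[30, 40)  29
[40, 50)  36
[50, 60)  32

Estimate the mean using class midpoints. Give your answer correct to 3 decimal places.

42.281

Midpoints: 25, 35, 45, 55
Σfm = 17×25 + 29×35 + 36×45 + 32×55 = 4820
n = Σf = 114
Mean = 4820 / 114 = 42.2807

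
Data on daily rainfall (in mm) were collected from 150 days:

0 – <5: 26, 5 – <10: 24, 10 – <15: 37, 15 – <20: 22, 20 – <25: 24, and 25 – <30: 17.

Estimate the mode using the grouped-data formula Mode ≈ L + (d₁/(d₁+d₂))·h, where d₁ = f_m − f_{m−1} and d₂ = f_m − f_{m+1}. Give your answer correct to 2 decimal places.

12.32

Modal class: 10 – <15 (highest frequency 37).
d₁ = 37 − 24 = 13, d₂ = 37 − 22 = 15
Mode ≈ 10 + (13/(13+15)) × 5 = 10 + 2.3214 = 12.3214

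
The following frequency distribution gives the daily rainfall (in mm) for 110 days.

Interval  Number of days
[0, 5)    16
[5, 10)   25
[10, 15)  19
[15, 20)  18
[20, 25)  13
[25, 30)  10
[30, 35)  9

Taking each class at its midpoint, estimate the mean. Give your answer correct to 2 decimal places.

14.91

Midpoints: 2.5, 7.5, 12.5, 17.5, 22.5, 27.5, 32.5
Σfm = 16×2.5 + 25×7.5 + 19×12.5 + 18×17.5 + 13×22.5 + 10×27.5 + 9×32.5 = 1640
n = Σf = 110
Mean = 1640 / 110 = 14.9091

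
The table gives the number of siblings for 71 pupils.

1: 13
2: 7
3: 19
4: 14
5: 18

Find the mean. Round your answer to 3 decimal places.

3.239

Values: 1, 2, 3, 4, 5
Σfx = 13×1 + 7×2 + 19×3 + 14×4 + 18×5 = 230
n = Σf = 71
Mean = 230 / 71 = 3.2394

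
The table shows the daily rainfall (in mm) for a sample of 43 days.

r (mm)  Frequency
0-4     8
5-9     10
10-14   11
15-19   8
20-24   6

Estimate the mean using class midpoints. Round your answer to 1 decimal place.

11.3

Midpoints: 2, 7, 12, 17, 22
Σfm = 8×2 + 10×7 + 11×12 + 8×17 + 6×22 = 486
n = Σf = 43
Mean = 486 / 43 = 11.3023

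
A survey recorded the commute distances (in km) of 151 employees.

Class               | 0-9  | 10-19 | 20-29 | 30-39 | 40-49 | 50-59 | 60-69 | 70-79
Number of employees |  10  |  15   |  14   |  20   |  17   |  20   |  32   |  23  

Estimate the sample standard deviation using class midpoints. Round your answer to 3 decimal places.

21.960

Midpoints: 4.5, 14.5, 24.5, 34.5, 44.5, 54.5, 64.5, 74.5
n = 151, Σfm = 6919.5, mean = 45.8245
Σfm² = 389417.75
Σf(m − x̄)² = Σfm² − (Σfm)²/n = 389417.75 − 6919.5²/151 = 72335.0993
Sample variance = 72335.0993 / 150 = 482.2340
Standard deviation = √482.2340 = 21.9598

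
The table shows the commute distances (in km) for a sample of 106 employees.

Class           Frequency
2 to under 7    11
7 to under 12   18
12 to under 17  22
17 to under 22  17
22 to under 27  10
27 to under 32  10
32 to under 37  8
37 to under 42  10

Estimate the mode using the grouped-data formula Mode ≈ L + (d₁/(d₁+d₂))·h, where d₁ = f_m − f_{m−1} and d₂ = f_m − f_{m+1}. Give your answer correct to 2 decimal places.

14.22

Modal class: 12 to under 17 (highest frequency 22).
d₁ = 22 − 18 = 4, d₂ = 22 − 17 = 5
Mode ≈ 12 + (4/(4+5)) × 5 = 12 + 2.2222 = 14.2222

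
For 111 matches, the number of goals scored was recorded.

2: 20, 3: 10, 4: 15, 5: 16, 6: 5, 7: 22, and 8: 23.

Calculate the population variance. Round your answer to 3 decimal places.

Values: 2, 3, 4, 5, 6, 7, 8
n = 111, Σfx = 578, mean = 5.2072
Σfx² = 3540
Σf(x − x̄)² = Σfx² − (Σfx)²/n = 3540 − 578²/111 = 530.2342
Population variance = 530.2342 / 111 = 4.7769

4.777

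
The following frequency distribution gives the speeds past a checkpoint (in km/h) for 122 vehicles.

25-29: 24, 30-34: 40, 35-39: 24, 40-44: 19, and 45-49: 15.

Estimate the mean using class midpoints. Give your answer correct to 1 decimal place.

Midpoints: 27, 32, 37, 42, 47
Σfm = 24×27 + 40×32 + 24×37 + 19×42 + 15×47 = 4319
n = Σf = 122
Mean = 4319 / 122 = 35.4016

35.4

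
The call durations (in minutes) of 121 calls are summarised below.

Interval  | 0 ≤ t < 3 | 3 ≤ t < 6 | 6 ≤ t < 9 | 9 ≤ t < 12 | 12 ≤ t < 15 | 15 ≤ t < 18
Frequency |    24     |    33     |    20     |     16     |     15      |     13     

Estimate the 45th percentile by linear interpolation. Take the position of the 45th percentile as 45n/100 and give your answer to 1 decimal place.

5.8

Cumulative frequencies: 24, 57, 77, 93, 108, 121
n = 121; position = 45n/100 = 54.45.
This falls in the class 3 ≤ t < 6: L = 3, F = 24, f = 33, h = 3.
45th percentile ≈ 3 + ((54.45 − 24) / 33) × 3 = 5.7682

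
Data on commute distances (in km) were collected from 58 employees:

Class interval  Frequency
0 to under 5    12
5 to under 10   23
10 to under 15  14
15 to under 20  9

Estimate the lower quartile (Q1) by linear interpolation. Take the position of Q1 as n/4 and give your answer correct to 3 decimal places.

Cumulative frequencies: 12, 35, 49, 58
n = 58; position = n/4 = 14.5.
This falls in the class 5 to under 10: L = 5, F = 12, f = 23, h = 5.
Lower quartile ≈ 5 + ((14.5 − 12) / 23) × 5 = 5.5435

5.543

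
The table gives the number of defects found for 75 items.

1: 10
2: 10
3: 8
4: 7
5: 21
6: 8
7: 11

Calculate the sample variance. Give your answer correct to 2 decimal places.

3.89

Values: 1, 2, 3, 4, 5, 6, 7
n = 75, Σfx = 312, mean = 4.1600
Σfx² = 1586
Σf(x − x̄)² = Σfx² − (Σfx)²/n = 1586 − 312²/75 = 288.0800
Sample variance = 288.0800 / 74 = 3.8930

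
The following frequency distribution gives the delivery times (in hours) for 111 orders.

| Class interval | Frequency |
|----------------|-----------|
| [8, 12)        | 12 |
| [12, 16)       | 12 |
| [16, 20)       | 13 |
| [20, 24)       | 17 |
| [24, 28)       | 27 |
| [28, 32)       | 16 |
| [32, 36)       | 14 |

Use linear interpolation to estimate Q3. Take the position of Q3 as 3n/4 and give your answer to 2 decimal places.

Cumulative frequencies: 12, 24, 37, 54, 81, 97, 111
n = 111; position = 3n/4 = 83.25.
This falls in the class [28, 32): L = 28, F = 81, f = 16, h = 4.
Upper quartile ≈ 28 + ((83.25 − 81) / 16) × 4 = 28.5625

28.56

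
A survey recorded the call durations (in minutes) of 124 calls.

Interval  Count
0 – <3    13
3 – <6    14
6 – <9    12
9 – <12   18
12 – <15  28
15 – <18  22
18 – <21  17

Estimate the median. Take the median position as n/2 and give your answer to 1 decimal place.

12.5

Cumulative frequencies: 13, 27, 39, 57, 85, 107, 124
n = 124; position = n/2 = 62.
This falls in the class 12 – <15: L = 12, F = 57, f = 28, h = 3.
Median ≈ 12 + ((62 − 57) / 28) × 3 = 12.5357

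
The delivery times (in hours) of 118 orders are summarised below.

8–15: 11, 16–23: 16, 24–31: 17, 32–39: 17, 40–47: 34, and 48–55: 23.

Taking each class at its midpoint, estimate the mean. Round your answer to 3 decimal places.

35.364

Midpoints: 11.5, 19.5, 27.5, 35.5, 43.5, 51.5
Σfm = 11×11.5 + 16×19.5 + 17×27.5 + 17×35.5 + 34×43.5 + 23×51.5 = 4173
n = Σf = 118
Mean = 4173 / 118 = 35.3644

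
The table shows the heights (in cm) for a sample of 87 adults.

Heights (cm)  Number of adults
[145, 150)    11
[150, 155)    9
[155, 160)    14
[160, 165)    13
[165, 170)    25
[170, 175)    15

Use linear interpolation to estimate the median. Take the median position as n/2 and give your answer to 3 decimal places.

Cumulative frequencies: 11, 20, 34, 47, 72, 87
n = 87; position = n/2 = 43.5.
This falls in the class [160, 165): L = 160, F = 34, f = 13, h = 5.
Median ≈ 160 + ((43.5 − 34) / 13) × 5 = 163.6538

163.654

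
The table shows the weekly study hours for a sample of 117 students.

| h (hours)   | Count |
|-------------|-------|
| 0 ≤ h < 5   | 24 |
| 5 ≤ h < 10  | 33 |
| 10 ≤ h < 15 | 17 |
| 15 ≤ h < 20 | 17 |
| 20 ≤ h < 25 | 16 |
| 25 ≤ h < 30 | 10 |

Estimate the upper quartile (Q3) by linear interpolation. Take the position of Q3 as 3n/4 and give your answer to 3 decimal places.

19.044

Cumulative frequencies: 24, 57, 74, 91, 107, 117
n = 117; position = 3n/4 = 87.75.
This falls in the class 15 ≤ h < 20: L = 15, F = 74, f = 17, h = 5.
Upper quartile ≈ 15 + ((87.75 − 74) / 17) × 5 = 19.0441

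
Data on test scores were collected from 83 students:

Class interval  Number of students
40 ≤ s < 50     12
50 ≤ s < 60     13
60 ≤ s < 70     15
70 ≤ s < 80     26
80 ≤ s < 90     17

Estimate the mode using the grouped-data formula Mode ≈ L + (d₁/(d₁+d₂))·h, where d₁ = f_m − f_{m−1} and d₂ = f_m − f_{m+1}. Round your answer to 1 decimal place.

Modal class: 70 ≤ s < 80 (highest frequency 26).
d₁ = 26 − 15 = 11, d₂ = 26 − 17 = 9
Mode ≈ 70 + (11/(11+9)) × 10 = 70 + 5.5000 = 75.5000

75.5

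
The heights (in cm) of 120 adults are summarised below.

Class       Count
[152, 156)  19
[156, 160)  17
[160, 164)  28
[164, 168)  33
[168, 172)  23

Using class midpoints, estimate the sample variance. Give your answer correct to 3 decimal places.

28.666

Midpoints: 154, 158, 162, 166, 170
n = 120, Σfm = 19536, mean = 162.8000
Σfm² = 3183872
Σf(m − x̄)² = Σfm² − (Σfm)²/n = 3183872 − 19536²/120 = 3411.2000
Sample variance = 3411.2000 / 119 = 28.6655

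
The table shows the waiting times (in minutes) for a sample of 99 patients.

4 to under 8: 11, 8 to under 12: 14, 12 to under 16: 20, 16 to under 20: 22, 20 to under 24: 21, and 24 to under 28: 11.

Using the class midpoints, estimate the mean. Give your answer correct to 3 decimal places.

Midpoints: 6, 10, 14, 18, 22, 26
Σfm = 11×6 + 14×10 + 20×14 + 22×18 + 21×22 + 11×26 = 1630
n = Σf = 99
Mean = 1630 / 99 = 16.4646

16.465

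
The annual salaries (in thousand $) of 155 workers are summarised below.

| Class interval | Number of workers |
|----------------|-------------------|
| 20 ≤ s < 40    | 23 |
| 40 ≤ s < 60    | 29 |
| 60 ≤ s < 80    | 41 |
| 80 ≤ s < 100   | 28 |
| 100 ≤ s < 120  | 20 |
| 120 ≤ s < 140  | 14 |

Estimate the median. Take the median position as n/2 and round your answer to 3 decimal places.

Cumulative frequencies: 23, 52, 93, 121, 141, 155
n = 155; position = n/2 = 77.5.
This falls in the class 60 ≤ s < 80: L = 60, F = 52, f = 41, h = 20.
Median ≈ 60 + ((77.5 − 52) / 41) × 20 = 72.4390

72.439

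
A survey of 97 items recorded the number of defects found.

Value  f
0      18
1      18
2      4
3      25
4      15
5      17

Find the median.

Cumulative frequencies: 18, 36, 40, 65, 80, 97
n = 97, so the median is the value in position (n+1)/2 = 49.
Position 49 falls at value 3.

3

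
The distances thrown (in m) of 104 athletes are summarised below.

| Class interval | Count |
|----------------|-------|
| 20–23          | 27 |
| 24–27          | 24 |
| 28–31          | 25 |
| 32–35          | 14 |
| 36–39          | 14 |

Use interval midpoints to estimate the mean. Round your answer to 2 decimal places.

Midpoints: 21.5, 25.5, 29.5, 33.5, 37.5
Σfm = 27×21.5 + 24×25.5 + 25×29.5 + 14×33.5 + 14×37.5 = 2924
n = Σf = 104
Mean = 2924 / 104 = 28.1154

28.12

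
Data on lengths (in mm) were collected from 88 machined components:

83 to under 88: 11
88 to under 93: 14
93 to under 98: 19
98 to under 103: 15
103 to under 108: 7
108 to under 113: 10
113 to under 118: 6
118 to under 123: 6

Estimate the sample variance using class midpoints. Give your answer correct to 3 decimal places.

106.214

Midpoints: 85.5, 90.5, 95.5, 100.5, 105.5, 110.5, 115.5, 120.5
n = 88, Σfm = 8789, mean = 99.8750
Σfm² = 887042
Σf(m − x̄)² = Σfm² − (Σfm)²/n = 887042 − 8789²/88 = 9240.6250
Sample variance = 9240.6250 / 87 = 106.2141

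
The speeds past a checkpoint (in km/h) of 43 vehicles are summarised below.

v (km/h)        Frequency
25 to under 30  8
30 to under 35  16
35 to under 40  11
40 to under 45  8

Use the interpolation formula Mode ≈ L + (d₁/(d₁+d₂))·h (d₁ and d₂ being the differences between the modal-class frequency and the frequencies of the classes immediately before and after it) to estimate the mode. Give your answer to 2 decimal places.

33.08

Modal class: 30 to under 35 (highest frequency 16).
d₁ = 16 − 8 = 8, d₂ = 16 − 11 = 5
Mode ≈ 30 + (8/(8+5)) × 5 = 30 + 3.0769 = 33.0769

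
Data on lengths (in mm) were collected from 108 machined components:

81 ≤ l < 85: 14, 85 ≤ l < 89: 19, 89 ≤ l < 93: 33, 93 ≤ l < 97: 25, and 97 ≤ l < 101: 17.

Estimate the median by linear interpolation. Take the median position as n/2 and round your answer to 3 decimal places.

Cumulative frequencies: 14, 33, 66, 91, 108
n = 108; position = n/2 = 54.
This falls in the class 89 ≤ l < 93: L = 89, F = 33, f = 33, h = 4.
Median ≈ 89 + ((54 − 33) / 33) × 4 = 91.5455

91.545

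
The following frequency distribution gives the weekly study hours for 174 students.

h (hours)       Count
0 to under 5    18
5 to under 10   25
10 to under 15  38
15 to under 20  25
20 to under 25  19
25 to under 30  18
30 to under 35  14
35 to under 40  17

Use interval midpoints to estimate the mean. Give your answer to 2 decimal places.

Midpoints: 2.5, 7.5, 12.5, 17.5, 22.5, 27.5, 32.5, 37.5
Σfm = 18×2.5 + 25×7.5 + 38×12.5 + 25×17.5 + 19×22.5 + 18×27.5 + 14×32.5 + 17×37.5 = 3160
n = Σf = 174
Mean = 3160 / 174 = 18.1609

18.16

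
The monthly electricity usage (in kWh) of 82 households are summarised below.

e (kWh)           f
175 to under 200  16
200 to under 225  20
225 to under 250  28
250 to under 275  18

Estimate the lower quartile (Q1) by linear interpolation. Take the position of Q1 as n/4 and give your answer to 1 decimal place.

Cumulative frequencies: 16, 36, 64, 82
n = 82; position = n/4 = 20.5.
This falls in the class 200 to under 225: L = 200, F = 16, f = 20, h = 25.
Lower quartile ≈ 200 + ((20.5 − 16) / 20) × 25 = 205.6250

205.6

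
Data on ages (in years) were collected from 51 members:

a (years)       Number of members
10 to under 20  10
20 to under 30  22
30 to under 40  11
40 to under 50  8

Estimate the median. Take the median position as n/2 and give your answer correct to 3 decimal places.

Cumulative frequencies: 10, 32, 43, 51
n = 51; position = n/2 = 25.5.
This falls in the class 20 to under 30: L = 20, F = 10, f = 22, h = 10.
Median ≈ 20 + ((25.5 − 10) / 22) × 10 = 27.0455

27.045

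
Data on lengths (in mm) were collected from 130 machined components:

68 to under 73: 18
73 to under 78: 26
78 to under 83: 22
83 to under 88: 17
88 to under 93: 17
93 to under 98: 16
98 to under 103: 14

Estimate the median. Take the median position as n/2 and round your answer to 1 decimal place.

82.8

Cumulative frequencies: 18, 44, 66, 83, 100, 116, 130
n = 130; position = n/2 = 65.
This falls in the class 78 to under 83: L = 78, F = 44, f = 22, h = 5.
Median ≈ 78 + ((65 − 44) / 22) × 5 = 82.7727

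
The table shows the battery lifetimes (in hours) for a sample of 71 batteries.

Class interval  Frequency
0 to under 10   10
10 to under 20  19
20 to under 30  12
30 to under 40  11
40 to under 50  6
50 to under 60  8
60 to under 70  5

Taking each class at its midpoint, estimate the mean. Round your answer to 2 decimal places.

Midpoints: 5, 15, 25, 35, 45, 55, 65
Σfm = 10×5 + 19×15 + 12×25 + 11×35 + 6×45 + 8×55 + 5×65 = 2055
n = Σf = 71
Mean = 2055 / 71 = 28.9437

28.94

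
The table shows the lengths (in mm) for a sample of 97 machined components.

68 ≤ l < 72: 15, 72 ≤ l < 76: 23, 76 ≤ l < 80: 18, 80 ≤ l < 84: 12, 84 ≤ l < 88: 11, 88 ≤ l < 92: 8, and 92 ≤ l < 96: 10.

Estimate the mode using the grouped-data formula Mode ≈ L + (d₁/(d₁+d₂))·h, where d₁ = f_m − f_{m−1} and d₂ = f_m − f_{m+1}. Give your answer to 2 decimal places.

Modal class: 72 ≤ l < 76 (highest frequency 23).
d₁ = 23 − 15 = 8, d₂ = 23 − 18 = 5
Mode ≈ 72 + (8/(8+5)) × 4 = 72 + 2.4615 = 74.4615

74.46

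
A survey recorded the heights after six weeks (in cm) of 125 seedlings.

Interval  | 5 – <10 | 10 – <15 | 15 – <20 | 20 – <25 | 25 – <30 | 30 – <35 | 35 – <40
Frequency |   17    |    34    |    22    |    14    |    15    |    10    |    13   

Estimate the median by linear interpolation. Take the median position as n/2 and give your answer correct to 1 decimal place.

17.6

Cumulative frequencies: 17, 51, 73, 87, 102, 112, 125
n = 125; position = n/2 = 62.5.
This falls in the class 15 – <20: L = 15, F = 51, f = 22, h = 5.
Median ≈ 15 + ((62.5 − 51) / 22) × 5 = 17.6136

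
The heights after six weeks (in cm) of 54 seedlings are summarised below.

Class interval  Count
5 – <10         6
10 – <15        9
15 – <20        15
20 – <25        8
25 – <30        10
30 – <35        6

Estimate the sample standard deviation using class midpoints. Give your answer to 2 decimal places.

7.63

Midpoints: 7.5, 12.5, 17.5, 22.5, 27.5, 32.5
n = 54, Σfm = 1070, mean = 19.8148
Σfm² = 24287.5
Σf(m − x̄)² = Σfm² − (Σfm)²/n = 24287.5 − 1070²/54 = 3085.6481
Sample variance = 3085.6481 / 53 = 58.2198
Standard deviation = √58.2198 = 7.6302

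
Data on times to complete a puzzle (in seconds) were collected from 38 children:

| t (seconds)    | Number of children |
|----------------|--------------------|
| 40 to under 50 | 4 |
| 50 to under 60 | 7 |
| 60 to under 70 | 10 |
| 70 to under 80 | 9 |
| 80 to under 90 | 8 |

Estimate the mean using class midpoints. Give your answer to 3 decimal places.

Midpoints: 45, 55, 65, 75, 85
Σfm = 4×45 + 7×55 + 10×65 + 9×75 + 8×85 = 2570
n = Σf = 38
Mean = 2570 / 38 = 67.6316

67.632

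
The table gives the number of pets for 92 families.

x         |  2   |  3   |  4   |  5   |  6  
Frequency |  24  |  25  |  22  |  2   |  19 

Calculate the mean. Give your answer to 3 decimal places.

3.641

Values: 2, 3, 4, 5, 6
Σfx = 24×2 + 25×3 + 22×4 + 2×5 + 19×6 = 335
n = Σf = 92
Mean = 335 / 92 = 3.6413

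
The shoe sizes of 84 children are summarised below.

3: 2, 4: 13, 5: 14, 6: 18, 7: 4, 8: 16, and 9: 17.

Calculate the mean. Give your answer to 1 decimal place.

Values: 3, 4, 5, 6, 7, 8, 9
Σfx = 2×3 + 13×4 + 14×5 + 18×6 + 4×7 + 16×8 + 17×9 = 545
n = Σf = 84
Mean = 545 / 84 = 6.4881

6.5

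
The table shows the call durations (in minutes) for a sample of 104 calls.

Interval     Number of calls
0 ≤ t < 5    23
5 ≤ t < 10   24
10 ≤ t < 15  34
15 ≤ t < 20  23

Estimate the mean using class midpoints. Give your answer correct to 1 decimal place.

10.2

Midpoints: 2.5, 7.5, 12.5, 17.5
Σfm = 23×2.5 + 24×7.5 + 34×12.5 + 23×17.5 = 1065
n = Σf = 104
Mean = 1065 / 104 = 10.2404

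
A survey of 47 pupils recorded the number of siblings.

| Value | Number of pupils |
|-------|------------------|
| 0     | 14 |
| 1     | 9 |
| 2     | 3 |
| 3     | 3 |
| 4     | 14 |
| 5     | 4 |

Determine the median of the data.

Cumulative frequencies: 14, 23, 26, 29, 43, 47
n = 47, so the median is the value in position (n+1)/2 = 24.
Position 24 falls at value 2.

2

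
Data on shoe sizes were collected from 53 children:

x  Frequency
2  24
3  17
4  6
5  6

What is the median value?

Cumulative frequencies: 24, 41, 47, 53
n = 53, so the median is the value in position (n+1)/2 = 27.
Position 27 falls at value 3.

3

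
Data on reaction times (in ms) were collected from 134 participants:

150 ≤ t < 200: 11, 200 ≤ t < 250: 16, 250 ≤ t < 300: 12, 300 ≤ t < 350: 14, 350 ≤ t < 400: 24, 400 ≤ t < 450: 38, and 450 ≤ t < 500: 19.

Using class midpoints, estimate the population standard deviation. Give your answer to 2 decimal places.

Midpoints: 175, 225, 275, 325, 375, 425, 475
n = 134, Σfm = 47550, mean = 354.8507
Σfm² = 18058750
Σf(m − x̄)² = Σfm² − (Σfm)²/n = 18058750 − 47550²/134 = 1185597.0149
Population variance = 1185597.0149 / 134 = 8847.7389
Standard deviation = √8847.7389 = 94.0624

94.06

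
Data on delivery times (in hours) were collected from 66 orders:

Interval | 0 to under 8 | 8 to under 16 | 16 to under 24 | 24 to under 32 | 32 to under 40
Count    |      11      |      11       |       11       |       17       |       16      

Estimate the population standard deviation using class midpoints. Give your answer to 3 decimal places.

Midpoints: 4, 12, 20, 28, 36
n = 66, Σfm = 1448, mean = 21.9394
Σfm² = 40224
Σf(m − x̄)² = Σfm² − (Σfm)²/n = 40224 − 1448²/66 = 8455.7576
Population variance = 8455.7576 / 66 = 128.1175
Standard deviation = √128.1175 = 11.3189

11.319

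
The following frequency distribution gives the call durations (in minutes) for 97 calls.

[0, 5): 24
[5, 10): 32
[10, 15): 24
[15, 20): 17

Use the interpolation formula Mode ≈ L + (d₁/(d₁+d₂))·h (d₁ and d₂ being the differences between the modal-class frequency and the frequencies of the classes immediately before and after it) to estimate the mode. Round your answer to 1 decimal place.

7.5

Modal class: [5, 10) (highest frequency 32).
d₁ = 32 − 24 = 8, d₂ = 32 − 24 = 8
Mode ≈ 5 + (8/(8+8)) × 5 = 5 + 2.5000 = 7.5000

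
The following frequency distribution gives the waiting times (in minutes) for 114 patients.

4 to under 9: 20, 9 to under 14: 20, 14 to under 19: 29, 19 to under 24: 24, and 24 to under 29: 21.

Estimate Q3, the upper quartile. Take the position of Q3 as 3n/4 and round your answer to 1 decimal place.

Cumulative frequencies: 20, 40, 69, 93, 114
n = 114; position = 3n/4 = 85.5.
This falls in the class 19 to under 24: L = 19, F = 69, f = 24, h = 5.
Upper quartile ≈ 19 + ((85.5 − 69) / 24) × 5 = 22.4375

22.4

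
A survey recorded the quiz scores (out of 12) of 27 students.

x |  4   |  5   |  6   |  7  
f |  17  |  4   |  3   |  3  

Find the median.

Cumulative frequencies: 17, 21, 24, 27
n = 27, so the median is the value in position (n+1)/2 = 14.
Position 14 falls at value 4.

4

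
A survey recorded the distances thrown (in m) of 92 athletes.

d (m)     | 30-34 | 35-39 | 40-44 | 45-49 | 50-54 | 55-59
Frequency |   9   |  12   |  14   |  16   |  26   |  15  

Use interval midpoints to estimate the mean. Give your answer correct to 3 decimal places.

46.511

Midpoints: 32, 37, 42, 47, 52, 57
Σfm = 9×32 + 12×37 + 14×42 + 16×47 + 26×52 + 15×57 = 4279
n = Σf = 92
Mean = 4279 / 92 = 46.5109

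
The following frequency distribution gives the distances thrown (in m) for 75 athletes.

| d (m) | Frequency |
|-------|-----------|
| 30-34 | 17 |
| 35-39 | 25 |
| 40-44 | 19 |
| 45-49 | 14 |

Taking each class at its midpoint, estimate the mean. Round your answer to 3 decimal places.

39.000

Midpoints: 32, 37, 42, 47
Σfm = 17×32 + 25×37 + 19×42 + 14×47 = 2925
n = Σf = 75
Mean = 2925 / 75 = 39.0000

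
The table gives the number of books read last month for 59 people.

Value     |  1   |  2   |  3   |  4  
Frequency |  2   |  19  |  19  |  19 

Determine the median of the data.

3

Cumulative frequencies: 2, 21, 40, 59
n = 59, so the median is the value in position (n+1)/2 = 30.
Position 30 falls at value 3.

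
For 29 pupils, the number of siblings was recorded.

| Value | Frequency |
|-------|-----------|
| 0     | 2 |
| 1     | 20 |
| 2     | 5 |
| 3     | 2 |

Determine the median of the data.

Cumulative frequencies: 2, 22, 27, 29
n = 29, so the median is the value in position (n+1)/2 = 15.
Position 15 falls at value 1.

1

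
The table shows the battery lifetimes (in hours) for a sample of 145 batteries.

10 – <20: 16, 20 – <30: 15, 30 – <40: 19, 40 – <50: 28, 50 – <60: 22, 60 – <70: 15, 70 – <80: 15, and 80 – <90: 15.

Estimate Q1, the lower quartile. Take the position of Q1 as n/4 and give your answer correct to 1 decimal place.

32.8

Cumulative frequencies: 16, 31, 50, 78, 100, 115, 130, 145
n = 145; position = n/4 = 36.25.
This falls in the class 30 – <40: L = 30, F = 31, f = 19, h = 10.
Lower quartile ≈ 30 + ((36.25 − 31) / 19) × 10 = 32.7632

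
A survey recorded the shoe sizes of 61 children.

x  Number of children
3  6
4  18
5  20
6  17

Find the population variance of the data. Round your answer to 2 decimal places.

0.92

Values: 3, 4, 5, 6
n = 61, Σfx = 292, mean = 4.7869
Σfx² = 1454
Σf(x − x̄)² = Σfx² − (Σfx)²/n = 1454 − 292²/61 = 56.2295
Population variance = 56.2295 / 61 = 0.9218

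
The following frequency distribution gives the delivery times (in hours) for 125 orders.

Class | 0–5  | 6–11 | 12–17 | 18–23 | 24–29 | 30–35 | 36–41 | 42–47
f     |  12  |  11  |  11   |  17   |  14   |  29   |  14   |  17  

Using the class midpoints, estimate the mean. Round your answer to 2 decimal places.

25.92

Midpoints: 2.5, 8.5, 14.5, 20.5, 26.5, 32.5, 38.5, 44.5
Σfm = 12×2.5 + 11×8.5 + 11×14.5 + 17×20.5 + 14×26.5 + 29×32.5 + 14×38.5 + 17×44.5 = 3240.5
n = Σf = 125
Mean = 3240.5 / 125 = 25.9240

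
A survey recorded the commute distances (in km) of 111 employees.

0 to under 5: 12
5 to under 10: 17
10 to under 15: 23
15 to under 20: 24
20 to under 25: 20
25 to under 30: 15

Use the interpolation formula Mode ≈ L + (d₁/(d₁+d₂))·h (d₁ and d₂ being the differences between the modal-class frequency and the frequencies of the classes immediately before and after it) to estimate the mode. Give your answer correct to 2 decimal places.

Modal class: 15 to under 20 (highest frequency 24).
d₁ = 24 − 23 = 1, d₂ = 24 − 20 = 4
Mode ≈ 15 + (1/(1+4)) × 5 = 15 + 1.0000 = 16.0000

16.00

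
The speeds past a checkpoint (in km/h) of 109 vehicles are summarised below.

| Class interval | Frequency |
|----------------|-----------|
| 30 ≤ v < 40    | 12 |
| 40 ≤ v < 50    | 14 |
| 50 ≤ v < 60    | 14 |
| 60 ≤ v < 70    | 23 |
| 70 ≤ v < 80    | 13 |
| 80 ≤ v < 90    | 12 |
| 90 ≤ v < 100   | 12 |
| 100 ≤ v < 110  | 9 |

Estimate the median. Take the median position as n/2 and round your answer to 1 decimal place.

66.3

Cumulative frequencies: 12, 26, 40, 63, 76, 88, 100, 109
n = 109; position = n/2 = 54.5.
This falls in the class 60 ≤ v < 70: L = 60, F = 40, f = 23, h = 10.
Median ≈ 60 + ((54.5 − 40) / 23) × 10 = 66.3043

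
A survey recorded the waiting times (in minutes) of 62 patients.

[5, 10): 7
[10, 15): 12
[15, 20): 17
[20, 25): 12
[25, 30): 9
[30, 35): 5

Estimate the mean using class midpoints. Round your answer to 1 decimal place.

19.0

Midpoints: 7.5, 12.5, 17.5, 22.5, 27.5, 32.5
Σfm = 7×7.5 + 12×12.5 + 17×17.5 + 12×22.5 + 9×27.5 + 5×32.5 = 1180
n = Σf = 62
Mean = 1180 / 62 = 19.0323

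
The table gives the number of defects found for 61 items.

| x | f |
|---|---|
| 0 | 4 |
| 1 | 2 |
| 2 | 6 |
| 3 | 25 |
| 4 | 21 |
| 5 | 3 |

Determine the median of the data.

Cumulative frequencies: 4, 6, 12, 37, 58, 61
n = 61, so the median is the value in position (n+1)/2 = 31.
Position 31 falls at value 3.

3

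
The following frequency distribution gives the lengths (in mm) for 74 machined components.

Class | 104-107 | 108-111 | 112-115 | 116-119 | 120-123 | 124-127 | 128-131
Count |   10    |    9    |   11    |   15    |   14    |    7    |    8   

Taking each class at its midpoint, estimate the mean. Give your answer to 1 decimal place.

Midpoints: 105.5, 109.5, 113.5, 117.5, 121.5, 125.5, 129.5
Σfm = 10×105.5 + 9×109.5 + 11×113.5 + 15×117.5 + 14×121.5 + 7×125.5 + 8×129.5 = 8667
n = Σf = 74
Mean = 8667 / 74 = 117.1216

117.1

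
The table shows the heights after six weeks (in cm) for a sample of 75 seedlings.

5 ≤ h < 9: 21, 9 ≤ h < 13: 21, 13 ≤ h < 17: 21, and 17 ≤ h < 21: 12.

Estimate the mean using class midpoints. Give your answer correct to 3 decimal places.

Midpoints: 7, 11, 15, 19
Σfm = 21×7 + 21×11 + 21×15 + 12×19 = 921
n = Σf = 75
Mean = 921 / 75 = 12.2800

12.280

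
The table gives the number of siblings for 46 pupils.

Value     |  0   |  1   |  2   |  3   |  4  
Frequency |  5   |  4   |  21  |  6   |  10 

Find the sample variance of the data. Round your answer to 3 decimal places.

1.486

Values: 0, 1, 2, 3, 4
n = 46, Σfx = 104, mean = 2.2609
Σfx² = 302
Σf(x − x̄)² = Σfx² − (Σfx)²/n = 302 − 104²/46 = 66.8696
Sample variance = 66.8696 / 45 = 1.4860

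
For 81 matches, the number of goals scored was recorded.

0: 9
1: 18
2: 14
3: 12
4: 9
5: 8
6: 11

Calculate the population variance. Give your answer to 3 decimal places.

Values: 0, 1, 2, 3, 4, 5, 6
n = 81, Σfx = 224, mean = 2.7654
Σfx² = 922
Σf(x − x̄)² = Σfx² − (Σfx)²/n = 922 − 224²/81 = 302.5432
Population variance = 302.5432 / 81 = 3.7351

3.735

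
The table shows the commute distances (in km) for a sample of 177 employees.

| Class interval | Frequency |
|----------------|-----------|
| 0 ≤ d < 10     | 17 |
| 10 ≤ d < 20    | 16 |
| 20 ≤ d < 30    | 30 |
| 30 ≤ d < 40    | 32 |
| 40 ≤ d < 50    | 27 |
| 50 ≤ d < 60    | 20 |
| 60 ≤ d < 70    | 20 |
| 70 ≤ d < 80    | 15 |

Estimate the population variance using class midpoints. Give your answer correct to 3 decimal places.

419.809

Midpoints: 5, 15, 25, 35, 45, 55, 65, 75
n = 177, Σfm = 6935, mean = 39.1808
Σfm² = 346025
Σf(m − x̄)² = Σfm² − (Σfm)²/n = 346025 − 6935²/177 = 74306.2147
Population variance = 74306.2147 / 177 = 419.8091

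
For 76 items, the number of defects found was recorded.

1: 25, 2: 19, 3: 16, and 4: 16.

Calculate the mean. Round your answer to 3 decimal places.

Values: 1, 2, 3, 4
Σfx = 25×1 + 19×2 + 16×3 + 16×4 = 175
n = Σf = 76
Mean = 175 / 76 = 2.3026

2.303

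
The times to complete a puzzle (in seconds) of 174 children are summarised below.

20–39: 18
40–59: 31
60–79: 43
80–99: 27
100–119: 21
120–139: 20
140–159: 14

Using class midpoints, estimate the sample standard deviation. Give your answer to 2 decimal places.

35.27

Midpoints: 29.5, 49.5, 69.5, 89.5, 109.5, 129.5, 149.5
n = 174, Σfm = 14453, mean = 83.0632
Σfm² = 1415703.5
Σf(m − x̄)² = Σfm² − (Σfm)²/n = 1415703.5 − 14453²/174 = 215190.8046
Sample variance = 215190.8046 / 173 = 1243.8775
Standard deviation = √1243.8775 = 35.2686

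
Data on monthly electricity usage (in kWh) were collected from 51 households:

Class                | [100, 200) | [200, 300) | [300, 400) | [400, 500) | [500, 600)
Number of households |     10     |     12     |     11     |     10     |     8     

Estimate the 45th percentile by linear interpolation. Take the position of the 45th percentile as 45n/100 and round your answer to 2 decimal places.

308.64

Cumulative frequencies: 10, 22, 33, 43, 51
n = 51; position = 45n/100 = 22.95.
This falls in the class [300, 400): L = 300, F = 22, f = 11, h = 100.
45th percentile ≈ 300 + ((22.95 − 22) / 11) × 100 = 308.6364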